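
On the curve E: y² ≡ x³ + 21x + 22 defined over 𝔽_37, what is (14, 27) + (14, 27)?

(10, 14)

tangent at (14, 27): λ = (3·14² + 21)/(2·27) ≡ 17/17. 17⁻¹ ≡ 24 (mod 37), so λ ≡ 17·24 ≡ 1.
  x = λ² - 14 - 14 = 1 - 28 ≡ 10; y = λ·(14 - 10) - 27 ≡ 14. → (10, 14)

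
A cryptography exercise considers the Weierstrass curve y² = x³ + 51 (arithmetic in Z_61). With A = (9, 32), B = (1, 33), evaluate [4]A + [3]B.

(51, 24)

First 4A:
Repeated addition: build up to 4A.
2A: tangent at (9, 32): λ = (3·9² + 0)/(2·32) ≡ 60/3. 3⁻¹ ≡ 41 (mod 61) since 3·41 = 123 ≡ 1, so λ ≡ 60·41 ≡ 20.
  x = λ² - 9 - 9 = 400 - 18 ≡ 16; y = λ·(9 - 16) - 32 ≡ 11. → (16, 11)
3A: (16, 11) + (9, 32). λ = (32 - 11)/(9 - 16) ≡ 21/54 mod 61. 54⁻¹ ≡ 26 (mod 61), so λ ≡ 58.
  x = λ² - 16 - 9 = 3364 - 25 ≡ 45; y = λ·(16 - 45) - 11 ≡ 15. → (45, 15)
4A: (45, 15) + (9, 32). λ = (32 - 15)/(9 - 45) ≡ 17/25 mod 61. 25⁻¹ ≡ 22 (mod 61) since 25·22 = 550 ≡ 1, so λ ≡ 8.
  x = λ² - 45 - 9 = 64 - 54 ≡ 10; y = λ·(45 - 10) - 15 ≡ 21. → (10, 21)
4A = (10, 21).
Next 3B:
Repeated addition: build up to 3B.
2B: tangent at (1, 33): λ = (3·1² + 0)/(2·33) ≡ 3/5. 5⁻¹ ≡ 49 (mod 61), so λ ≡ 3·49 ≡ 25.
  x = λ² - 1 - 1 = 625 - 2 ≡ 13; y = λ·(1 - 13) - 33 ≡ 33. → (13, 33)
3B: (13, 33) + (1, 33). λ = (33 - 33)/(1 - 13) ≡ 0/49 mod 61. 49⁻¹ ≡ 5 (mod 61), so λ ≡ 0.
  x = λ² - 13 - 1 = 0 - 14 ≡ 47; y = λ·(13 - 47) - 33 ≡ 28. → (47, 28)
3B = (47, 28).
Finally 4A + 3B:
(10, 21) + (47, 28). λ = (28 - 21)/(47 - 10) ≡ 7/37 mod 61. 37⁻¹ ≡ 33 (mod 61), so λ ≡ 48.
  x = λ² - 10 - 47 = 2304 - 57 ≡ 51; y = λ·(10 - 51) - 21 ≡ 24. → (51, 24)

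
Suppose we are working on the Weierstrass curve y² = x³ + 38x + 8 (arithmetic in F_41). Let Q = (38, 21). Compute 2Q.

(8, 2)

tangent at (38, 21): λ = (3·38² + 38)/(2·21) ≡ 24/1. 1⁻¹ ≡ 1 (mod 41) since 1·1 = 1 ≡ 1, so λ ≡ 24·1 ≡ 24.
  x = λ² - 38 - 38 = 576 - 76 ≡ 8; y = λ·(38 - 8) - 21 ≡ 2. → (8, 2)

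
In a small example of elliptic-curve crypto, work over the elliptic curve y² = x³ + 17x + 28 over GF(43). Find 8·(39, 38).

Write G = (39, 38).
Repeated addition: build up to 8G.
2G: tangent at (39, 38): λ = (3·39² + 17)/(2·38) ≡ 22/33. 33⁻¹ ≡ 30 (mod 43), so λ ≡ 22·30 ≡ 15.
  x = λ² - 39 - 39 = 225 - 78 ≡ 18; y = λ·(39 - 18) - 38 ≡ 19. → (18, 19)
3G: (18, 19) + (39, 38). λ = (38 - 19)/(39 - 18) ≡ 19/21 mod 43. 21⁻¹ ≡ 41 (mod 43) since 21·41 = 861 ≡ 1, so λ ≡ 5.
  x = λ² - 18 - 39 = 25 - 57 ≡ 11; y = λ·(18 - 11) - 19 ≡ 16. → (11, 16)
4G: (11, 16) + (39, 38). λ = (38 - 16)/(39 - 11) ≡ 22/28 mod 43. 28⁻¹ ≡ 20 (mod 43) since 28·20 = 560 ≡ 1, so λ ≡ 10.
  x = λ² - 11 - 39 = 100 - 50 ≡ 7; y = λ·(11 - 7) - 16 ≡ 24. → (7, 24)
5G: (7, 24) + (39, 38). λ = (38 - 24)/(39 - 7) ≡ 14/32 mod 43. 32⁻¹ ≡ 39 (mod 43) since 32·39 = 1248 ≡ 1, so λ ≡ 30.
  x = λ² - 7 - 39 = 900 - 46 ≡ 37; y = λ·(7 - 37) - 24 ≡ 22. → (37, 22)
6G: (37, 22) + (39, 38). λ = (38 - 22)/(39 - 37) ≡ 16/2 mod 43. 2⁻¹ ≡ 22 (mod 43), so λ ≡ 8.
  x = λ² - 37 - 39 = 64 - 76 ≡ 31; y = λ·(37 - 31) - 22 ≡ 26. → (31, 26)
7G: (31, 26) + (39, 38). λ = (38 - 26)/(39 - 31) ≡ 12/8 mod 43. 8⁻¹ ≡ 27 (mod 43), so λ ≡ 23.
  x = λ² - 31 - 39 = 529 - 70 ≡ 29; y = λ·(31 - 29) - 26 ≡ 20. → (29, 20)
8G: (29, 20) + (39, 38). λ = (38 - 20)/(39 - 29) ≡ 18/10 mod 43. 10⁻¹ ≡ 13 (mod 43), so λ ≡ 19.
  x = λ² - 29 - 39 = 361 - 68 ≡ 35; y = λ·(29 - 35) - 20 ≡ 38. → (35, 38)

(35, 38)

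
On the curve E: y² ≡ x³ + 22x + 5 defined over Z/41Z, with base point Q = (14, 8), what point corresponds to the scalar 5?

(32, 12)

Repeated addition: build up to 5Q.
2Q: tangent at (14, 8): λ = (3·14² + 22)/(2·8) ≡ 36/16. 16⁻¹ ≡ 18 (mod 41), so λ ≡ 36·18 ≡ 33.
  x = λ² - 14 - 14 = 1089 - 28 ≡ 36; y = λ·(14 - 36) - 8 ≡ 4. → (36, 4)
3Q: (36, 4) + (14, 8). λ = (8 - 4)/(14 - 36) ≡ 4/19 mod 41. 19⁻¹ ≡ 13 (mod 41), so λ ≡ 11.
  x = λ² - 36 - 14 = 121 - 50 ≡ 30; y = λ·(36 - 30) - 4 ≡ 21. → (30, 21)
4Q: (30, 21) + (14, 8). λ = (8 - 21)/(14 - 30) ≡ 28/25 mod 41. 25⁻¹ ≡ 23 (mod 41), so λ ≡ 29.
  x = λ² - 30 - 14 = 841 - 44 ≡ 18; y = λ·(30 - 18) - 21 ≡ 40. → (18, 40)
5Q: (18, 40) + (14, 8). λ = (8 - 40)/(14 - 18) ≡ 9/37 mod 41. 37⁻¹ ≡ 10 (mod 41), so λ ≡ 8.
  x = λ² - 18 - 14 = 64 - 32 ≡ 32; y = λ·(18 - 32) - 40 ≡ 12. → (32, 12)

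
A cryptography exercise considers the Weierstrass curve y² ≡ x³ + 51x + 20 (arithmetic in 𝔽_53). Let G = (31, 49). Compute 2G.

(19, 2)

tangent at (31, 49): λ = (3·31² + 51)/(2·49) ≡ 19/45. 45⁻¹ ≡ 33 (mod 53), so λ ≡ 19·33 ≡ 44.
  x = λ² - 31 - 31 = 1936 - 62 ≡ 19; y = λ·(31 - 19) - 49 ≡ 2. → (19, 2)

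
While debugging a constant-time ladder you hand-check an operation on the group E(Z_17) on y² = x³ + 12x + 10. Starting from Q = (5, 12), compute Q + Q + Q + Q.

(5, 12)

Repeated addition: build up to 4Q.
2Q: tangent at (5, 12): λ = (3·5² + 12)/(2·12) ≡ 2/7. 7⁻¹ ≡ 5 (mod 17), so λ ≡ 2·5 ≡ 10.
  x = λ² - 5 - 5 = 100 - 10 ≡ 5; y = λ·(5 - 5) - 12 ≡ 5. → (5, 5)
3Q: (5, 5) + (5, 12): same x and y₁ ≡ -y₂, so the sum is O.
4Q: O + (5, 12) = (5, 12) (identity).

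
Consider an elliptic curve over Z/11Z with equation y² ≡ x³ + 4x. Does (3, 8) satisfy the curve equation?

no

y² = 8² ≡ 9; x³ + 4x + 0 = 39 ≡ 6 (mod 11). 9 ≠ 6.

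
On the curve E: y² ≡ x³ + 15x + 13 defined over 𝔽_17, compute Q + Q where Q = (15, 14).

(3, 0)

tangent at (15, 14): λ = (3·15² + 15)/(2·14) ≡ 10/11. 11⁻¹ ≡ 14 (mod 17) since 11·14 = 154 ≡ 1, so λ ≡ 10·14 ≡ 4.
  x = λ² - 15 - 15 = 16 - 30 ≡ 3; y = λ·(15 - 3) - 14 ≡ 0. → (3, 0)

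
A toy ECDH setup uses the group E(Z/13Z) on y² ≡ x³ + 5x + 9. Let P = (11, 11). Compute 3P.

(0, 10)

Repeated addition: build up to 3P.
2P: tangent at (11, 11): λ = (3·11² + 5)/(2·11) ≡ 4/9. 9⁻¹ ≡ 3 (mod 13), so λ ≡ 4·3 ≡ 12.
  x = λ² - 11 - 11 = 144 - 22 ≡ 5; y = λ·(11 - 5) - 11 ≡ 9. → (5, 9)
3P: (5, 9) + (11, 11). λ = (11 - 9)/(11 - 5) ≡ 2/6 mod 13. 6⁻¹ ≡ 11 (mod 13), so λ ≡ 9.
  x = λ² - 5 - 11 = 81 - 16 ≡ 0; y = λ·(5 - 0) - 9 ≡ 10. → (0, 10)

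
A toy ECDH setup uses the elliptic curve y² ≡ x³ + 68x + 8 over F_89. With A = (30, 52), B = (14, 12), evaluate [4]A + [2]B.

(33, 39)

First 4A:
Double-and-add on 4 = (100)₂. Start with A = (30, 52) for the leading 1-bit.
double: tangent at (30, 52): λ = (3·30² + 68)/(2·52) ≡ 9/15. 15⁻¹ ≡ 6 (mod 89) since 15·6 = 90 ≡ 1, so λ ≡ 9·6 ≡ 54.
  x = λ² - 30 - 30 = 2916 - 60 ≡ 8; y = λ·(30 - 8) - 52 ≡ 68. → (8, 68)
double: tangent at (8, 68): λ = (3·8² + 68)/(2·68) ≡ 82/47. 47⁻¹ ≡ 36 (mod 89), so λ ≡ 82·36 ≡ 15.
  x = λ² - 8 - 8 = 225 - 16 ≡ 31; y = λ·(8 - 31) - 68 ≡ 32. → (31, 32)
4A = (31, 32).
Next 2B:
Repeated addition: build up to 2B.
2B: tangent at (14, 12): λ = (3·14² + 68)/(2·12) ≡ 33/24. 24⁻¹ ≡ 26 (mod 89) since 24·26 = 624 ≡ 1, so λ ≡ 33·26 ≡ 57.
  x = λ² - 14 - 14 = 3249 - 28 ≡ 17; y = λ·(14 - 17) - 12 ≡ 84. → (17, 84)
2B = (17, 84).
Finally 4A + 2B:
(31, 32) + (17, 84). λ = (84 - 32)/(17 - 31) ≡ 52/75 mod 89. 75⁻¹ ≡ 19 (mod 89) since 75·19 = 1425 ≡ 1, so λ ≡ 9.
  x = λ² - 31 - 17 = 81 - 48 ≡ 33; y = λ·(31 - 33) - 32 ≡ 39. → (33, 39)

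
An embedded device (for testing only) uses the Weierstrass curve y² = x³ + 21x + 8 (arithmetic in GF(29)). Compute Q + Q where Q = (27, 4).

(26, 11)

tangent at (27, 4): λ = (3·27² + 21)/(2·4) ≡ 4/8. 8⁻¹ ≡ 11 (mod 29) since 8·11 = 88 ≡ 1, so λ ≡ 4·11 ≡ 15.
  x = λ² - 27 - 27 = 225 - 54 ≡ 26; y = λ·(27 - 26) - 4 ≡ 11. → (26, 11)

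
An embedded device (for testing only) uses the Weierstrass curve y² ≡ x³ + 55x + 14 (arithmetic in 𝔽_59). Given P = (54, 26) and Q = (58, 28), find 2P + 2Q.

(21, 39)

First 2P:
Repeated addition: build up to 2P.
2P: tangent at (54, 26): λ = (3·54² + 55)/(2·26) ≡ 12/52. 52⁻¹ ≡ 42 (mod 59), so λ ≡ 12·42 ≡ 32.
  x = λ² - 54 - 54 = 1024 - 108 ≡ 31; y = λ·(54 - 31) - 26 ≡ 2. → (31, 2)
2P = (31, 2).
Next 2Q:
Repeated addition: build up to 2Q.
2Q: tangent at (58, 28): λ = (3·58² + 55)/(2·28) ≡ 58/56. 56⁻¹ ≡ 39 (mod 59), so λ ≡ 58·39 ≡ 20.
  x = λ² - 58 - 58 = 400 - 116 ≡ 48; y = λ·(58 - 48) - 28 ≡ 54. → (48, 54)
2Q = (48, 54).
Finally 2P + 2Q:
(31, 2) + (48, 54). λ = (54 - 2)/(48 - 31) ≡ 52/17 mod 59. 17⁻¹ ≡ 7 (mod 59) since 17·7 = 119 ≡ 1, so λ ≡ 10.
  x = λ² - 31 - 48 = 100 - 79 ≡ 21; y = λ·(31 - 21) - 2 ≡ 39. → (21, 39)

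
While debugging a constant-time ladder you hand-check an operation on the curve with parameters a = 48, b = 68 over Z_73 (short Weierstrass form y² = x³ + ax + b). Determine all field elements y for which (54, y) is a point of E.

x³ + 48x + 68 = 160124 ≡ 35 (mod 73).
Square roots of 35 mod 73: 20 and 53 (since 20² = 400 ≡ 35).

20, 53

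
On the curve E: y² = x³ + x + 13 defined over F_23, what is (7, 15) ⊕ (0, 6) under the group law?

(7, 15) + (0, 6). λ = (6 - 15)/(0 - 7) ≡ 14/16 mod 23. 16⁻¹ ≡ 13 (mod 23) since 16·13 = 208 ≡ 1, so λ ≡ 21.
  x = λ² - 7 - 0 = 441 - 7 ≡ 20; y = λ·(7 - 20) - 15 ≡ 11. → (20, 11)

(20, 11)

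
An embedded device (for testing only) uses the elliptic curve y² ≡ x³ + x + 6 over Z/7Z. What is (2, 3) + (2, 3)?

(4, 2)

tangent at (2, 3): λ = (3·2² + 1)/(2·3) ≡ 6/6. 6⁻¹ ≡ 6 (mod 7), so λ ≡ 6·6 ≡ 1.
  x = λ² - 2 - 2 = 1 - 4 ≡ 4; y = λ·(2 - 4) - 3 ≡ 2. → (4, 2)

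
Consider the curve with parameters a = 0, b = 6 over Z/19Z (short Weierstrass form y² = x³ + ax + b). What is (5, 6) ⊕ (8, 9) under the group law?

(7, 11)

(5, 6) + (8, 9). λ = (9 - 6)/(8 - 5) ≡ 3/3 mod 19. 3⁻¹ ≡ 13 (mod 19), so λ ≡ 1.
  x = λ² - 5 - 8 = 1 - 13 ≡ 7; y = λ·(5 - 7) - 6 ≡ 11. → (7, 11)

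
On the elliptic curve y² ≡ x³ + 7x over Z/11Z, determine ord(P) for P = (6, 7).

2P: tangent at (6, 7): λ = (3·6² + 7)/(2·7) ≡ 5/3. 3⁻¹ ≡ 4 (mod 11) since 3·4 = 12 ≡ 1, so λ ≡ 5·4 ≡ 9.
  x = λ² - 6 - 6 = 81 - 12 ≡ 3; y = λ·(6 - 3) - 7 ≡ 9. → (3, 9)
3P: (3, 9) + (6, 7). λ = (7 - 9)/(6 - 3) ≡ 9/3 mod 11. 3⁻¹ ≡ 4 (mod 11), so λ ≡ 3.
  x = λ² - 3 - 6 = 9 - 9 ≡ 0; y = λ·(3 - 0) - 9 ≡ 0. → (0, 0)
4P: (0, 0) + (6, 7). λ = (7 - 0)/(6 - 0) ≡ 7/6 mod 11. 6⁻¹ ≡ 2 (mod 11) since 6·2 = 12 ≡ 1, so λ ≡ 3.
  x = λ² - 0 - 6 = 9 - 6 ≡ 3; y = λ·(0 - 3) - 0 ≡ 2. → (3, 2)
5P: (3, 2) + (6, 7). λ = (7 - 2)/(6 - 3) ≡ 5/3 mod 11. 3⁻¹ ≡ 4 (mod 11), so λ ≡ 9.
  x = λ² - 3 - 6 = 81 - 9 ≡ 6; y = λ·(3 - 6) - 2 ≡ 4. → (6, 4)
6P: (6, 4) + (6, 7): same x and y₁ ≡ -y₂, so the sum is O.
6P = O, so the order is 6.

6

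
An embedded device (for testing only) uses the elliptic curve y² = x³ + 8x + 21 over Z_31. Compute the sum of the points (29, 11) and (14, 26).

(29, 11) + (14, 26). λ = (26 - 11)/(14 - 29) ≡ 15/16 mod 31. 16⁻¹ ≡ 2 (mod 31), so λ ≡ 30.
  x = λ² - 29 - 14 = 900 - 43 ≡ 20; y = λ·(29 - 20) - 11 ≡ 11. → (20, 11)

(20, 11)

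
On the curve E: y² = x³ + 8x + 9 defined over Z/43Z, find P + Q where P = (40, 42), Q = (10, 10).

(10, 33)

(40, 42) + (10, 10). λ = (10 - 42)/(10 - 40) ≡ 11/13 mod 43. 13⁻¹ ≡ 10 (mod 43) since 13·10 = 130 ≡ 1, so λ ≡ 24.
  x = λ² - 40 - 10 = 576 - 50 ≡ 10; y = λ·(40 - 10) - 42 ≡ 33. → (10, 33)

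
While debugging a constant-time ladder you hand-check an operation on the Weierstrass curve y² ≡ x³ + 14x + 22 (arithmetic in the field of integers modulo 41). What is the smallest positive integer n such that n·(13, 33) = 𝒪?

3

2P: tangent at (13, 33): λ = (3·13² + 14)/(2·33) ≡ 29/25. 25⁻¹ ≡ 23 (mod 41), so λ ≡ 29·23 ≡ 11.
  x = λ² - 13 - 13 = 121 - 26 ≡ 13; y = λ·(13 - 13) - 33 ≡ 8. → (13, 8)
3P: (13, 8) + (13, 33): same x and y₁ ≡ -y₂, so the sum is 𝒪.
3P = 𝒪, so the order is 3.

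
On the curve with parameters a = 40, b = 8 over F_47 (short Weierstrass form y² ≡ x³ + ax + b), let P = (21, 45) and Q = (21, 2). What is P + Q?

The two points share x = 21 and their y-coordinates satisfy 45 + 2 ≡ 0 (mod 47), so they are inverses. Their sum is O.

O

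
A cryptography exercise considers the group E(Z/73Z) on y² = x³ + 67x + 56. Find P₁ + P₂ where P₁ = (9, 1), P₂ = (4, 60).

(9, 1) + (4, 60). λ = (60 - 1)/(4 - 9) ≡ 59/68 mod 73. 68⁻¹ ≡ 29 (mod 73), so λ ≡ 32.
  x = λ² - 9 - 4 = 1024 - 13 ≡ 62; y = λ·(9 - 62) - 1 ≡ 55. → (62, 55)

(62, 55)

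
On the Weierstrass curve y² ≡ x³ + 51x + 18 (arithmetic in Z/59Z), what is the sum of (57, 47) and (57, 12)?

O

The two points share x = 57 and their y-coordinates satisfy 47 + 12 ≡ 0 (mod 59), so they are inverses. Their sum is 𝒪.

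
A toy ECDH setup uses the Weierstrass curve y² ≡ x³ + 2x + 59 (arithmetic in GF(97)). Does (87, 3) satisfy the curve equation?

yes

y² = 3² ≡ 9; x³ + 2x + 59 = 658736 ≡ 9 (mod 97). 9 = 9.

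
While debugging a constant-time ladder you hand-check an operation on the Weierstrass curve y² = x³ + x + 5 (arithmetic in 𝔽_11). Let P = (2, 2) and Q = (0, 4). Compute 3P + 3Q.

First 3P:
Repeated addition: build up to 3P.
2P: tangent at (2, 2): λ = (3·2² + 1)/(2·2) ≡ 2/4. 4⁻¹ ≡ 3 (mod 11) since 4·3 = 12 ≡ 1, so λ ≡ 2·3 ≡ 6.
  x = λ² - 2 - 2 = 36 - 4 ≡ 10; y = λ·(2 - 10) - 2 ≡ 5. → (10, 5)
3P: (10, 5) + (2, 2). λ = (2 - 5)/(2 - 10) ≡ 8/3 mod 11. 3⁻¹ ≡ 4 (mod 11) since 3·4 = 12 ≡ 1, so λ ≡ 10.
  x = λ² - 10 - 2 = 100 - 12 ≡ 0; y = λ·(10 - 0) - 5 ≡ 7. → (0, 7)
3P = (0, 7).
Next 3Q:
Repeated addition: build up to 3Q.
2Q: tangent at (0, 4): λ = (3·0² + 1)/(2·4) ≡ 1/8. 8⁻¹ ≡ 7 (mod 11), so λ ≡ 1·7 ≡ 7.
  x = λ² - 0 - 0 = 49 - 0 ≡ 5; y = λ·(0 - 5) - 4 ≡ 5. → (5, 5)
3Q: (5, 5) + (0, 4). λ = (4 - 5)/(0 - 5) ≡ 10/6 mod 11. 6⁻¹ ≡ 2 (mod 11) since 6·2 = 12 ≡ 1, so λ ≡ 9.
  x = λ² - 5 - 0 = 81 - 5 ≡ 10; y = λ·(5 - 10) - 5 ≡ 5. → (10, 5)
3Q = (10, 5).
Finally 3P + 3Q:
(0, 7) + (10, 5). λ = (5 - 7)/(10 - 0) ≡ 9/10 mod 11. 10⁻¹ ≡ 10 (mod 11), so λ ≡ 2.
  x = λ² - 0 - 10 = 4 - 10 ≡ 5; y = λ·(0 - 5) - 7 ≡ 5. → (5, 5)

(5, 5)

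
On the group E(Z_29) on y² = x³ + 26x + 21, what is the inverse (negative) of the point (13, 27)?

(13, 2)

-(13, 27) = (13, -27 mod 29) = (13, 2).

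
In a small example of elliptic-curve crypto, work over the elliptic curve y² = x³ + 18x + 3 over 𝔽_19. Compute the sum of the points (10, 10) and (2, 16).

(4, 14)

(10, 10) + (2, 16). λ = (16 - 10)/(2 - 10) ≡ 6/11 mod 19. 11⁻¹ ≡ 7 (mod 19), so λ ≡ 4.
  x = λ² - 10 - 2 = 16 - 12 ≡ 4; y = λ·(10 - 4) - 10 ≡ 14. → (4, 14)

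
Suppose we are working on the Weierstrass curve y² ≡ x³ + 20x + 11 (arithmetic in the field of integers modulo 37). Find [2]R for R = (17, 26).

(28, 29)

tangent at (17, 26): λ = (3·17² + 20)/(2·26) ≡ 36/15. 15⁻¹ ≡ 5 (mod 37), so λ ≡ 36·5 ≡ 32.
  x = λ² - 17 - 17 = 1024 - 34 ≡ 28; y = λ·(17 - 28) - 26 ≡ 29. → (28, 29)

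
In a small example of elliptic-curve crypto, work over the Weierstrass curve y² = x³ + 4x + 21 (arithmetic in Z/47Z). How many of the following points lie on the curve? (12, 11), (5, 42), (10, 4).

(12, 11): 11² ≡ 27, rhs ≡ 11 → off.
(5, 42): 42² ≡ 25, rhs ≡ 25 → on.
(10, 4): 4² ≡ 16, rhs ≡ 27 → off.

1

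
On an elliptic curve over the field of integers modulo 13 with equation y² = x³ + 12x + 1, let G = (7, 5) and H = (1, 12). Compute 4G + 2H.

First 4G:
Double-and-add on 4 = (100)₂. Start with G = (7, 5) for the leading 1-bit.
double: tangent at (7, 5): λ = (3·7² + 12)/(2·5) ≡ 3/10. 10⁻¹ ≡ 4 (mod 13), so λ ≡ 3·4 ≡ 12.
  x = λ² - 7 - 7 = 144 - 14 ≡ 0; y = λ·(7 - 0) - 5 ≡ 1. → (0, 1)
double: tangent at (0, 1): λ = (3·0² + 12)/(2·1) ≡ 12/2. 2⁻¹ ≡ 7 (mod 13), so λ ≡ 12·7 ≡ 6.
  x = λ² - 0 - 0 = 36 - 0 ≡ 10; y = λ·(0 - 10) - 1 ≡ 4. → (10, 4)
4G = (10, 4).
Next 2H:
Repeated addition: build up to 2H.
2H: tangent at (1, 12): λ = (3·1² + 12)/(2·12) ≡ 2/11. 11⁻¹ ≡ 6 (mod 13), so λ ≡ 2·6 ≡ 12.
  x = λ² - 1 - 1 = 144 - 2 ≡ 12; y = λ·(1 - 12) - 12 ≡ 12. → (12, 12)
2H = (12, 12).
Finally 4G + 2H:
(10, 4) + (12, 12). λ = (12 - 4)/(12 - 10) ≡ 8/2 mod 13. 2⁻¹ ≡ 7 (mod 13), so λ ≡ 4.
  x = λ² - 10 - 12 = 16 - 22 ≡ 7; y = λ·(10 - 7) - 4 ≡ 8. → (7, 8)

(7, 8)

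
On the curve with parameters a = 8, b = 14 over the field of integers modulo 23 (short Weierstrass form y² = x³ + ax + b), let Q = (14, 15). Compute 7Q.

(10, 17)

Repeated addition: build up to 7Q.
2Q: tangent at (14, 15): λ = (3·14² + 8)/(2·15) ≡ 21/7. 7⁻¹ ≡ 10 (mod 23) since 7·10 = 70 ≡ 1, so λ ≡ 21·10 ≡ 3.
  x = λ² - 14 - 14 = 9 - 28 ≡ 4; y = λ·(14 - 4) - 15 ≡ 15. → (4, 15)
3Q: (4, 15) + (14, 15). λ = (15 - 15)/(14 - 4) ≡ 0/10 mod 23. 10⁻¹ ≡ 7 (mod 23) since 10·7 = 70 ≡ 1, so λ ≡ 0.
  x = λ² - 4 - 14 = 0 - 18 ≡ 5; y = λ·(4 - 5) - 15 ≡ 8. → (5, 8)
4Q: (5, 8) + (14, 15). λ = (15 - 8)/(14 - 5) ≡ 7/9 mod 23. 9⁻¹ ≡ 18 (mod 23), so λ ≡ 11.
  x = λ² - 5 - 14 = 121 - 19 ≡ 10; y = λ·(5 - 10) - 8 ≡ 6. → (10, 6)
5Q: (10, 6) + (14, 15). λ = (15 - 6)/(14 - 10) ≡ 9/4 mod 23. 4⁻¹ ≡ 6 (mod 23), so λ ≡ 8.
  x = λ² - 10 - 14 = 64 - 24 ≡ 17; y = λ·(10 - 17) - 6 ≡ 7. → (17, 7)
6Q: (17, 7) + (14, 15). λ = (15 - 7)/(14 - 17) ≡ 8/20 mod 23. 20⁻¹ ≡ 15 (mod 23) since 20·15 = 300 ≡ 1, so λ ≡ 5.
  x = λ² - 17 - 14 = 25 - 31 ≡ 17; y = λ·(17 - 17) - 7 ≡ 16. → (17, 16)
7Q: (17, 16) + (14, 15). λ = (15 - 16)/(14 - 17) ≡ 22/20 mod 23. 20⁻¹ ≡ 15 (mod 23) since 20·15 = 300 ≡ 1, so λ ≡ 8.
  x = λ² - 17 - 14 = 64 - 31 ≡ 10; y = λ·(17 - 10) - 16 ≡ 17. → (10, 17)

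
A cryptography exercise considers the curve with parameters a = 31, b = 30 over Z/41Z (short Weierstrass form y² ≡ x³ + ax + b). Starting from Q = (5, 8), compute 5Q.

Double-and-add on 5 = (101)₂. Start with Q = (5, 8) for the leading 1-bit.
double: tangent at (5, 8): λ = (3·5² + 31)/(2·8) ≡ 24/16. 16⁻¹ ≡ 18 (mod 41) since 16·18 = 288 ≡ 1, so λ ≡ 24·18 ≡ 22.
  x = λ² - 5 - 5 = 484 - 10 ≡ 23; y = λ·(5 - 23) - 8 ≡ 6. → (23, 6)
double: tangent at (23, 6): λ = (3·23² + 31)/(2·6) ≡ 19/12. 12⁻¹ ≡ 24 (mod 41), so λ ≡ 19·24 ≡ 5.
  x = λ² - 23 - 23 = 25 - 46 ≡ 20; y = λ·(23 - 20) - 6 ≡ 9. → (20, 9)
add Q: (20, 9) + (5, 8). λ = (8 - 9)/(5 - 20) ≡ 40/26 mod 41. 26⁻¹ ≡ 30 (mod 41) since 26·30 = 780 ≡ 1, so λ ≡ 11.
  x = λ² - 20 - 5 = 121 - 25 ≡ 14; y = λ·(20 - 14) - 9 ≡ 16. → (14, 16)

(14, 16)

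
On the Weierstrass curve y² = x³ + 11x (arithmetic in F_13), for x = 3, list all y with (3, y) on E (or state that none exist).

none

x³ + 11x + 0 = 60 ≡ 8 (mod 13).
8 is a non-residue mod 13; no y exists.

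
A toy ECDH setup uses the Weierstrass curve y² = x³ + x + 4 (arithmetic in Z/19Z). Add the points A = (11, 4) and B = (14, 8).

(11, 4) + (14, 8). λ = (8 - 4)/(14 - 11) ≡ 4/3 mod 19. 3⁻¹ ≡ 13 (mod 19), so λ ≡ 14.
  x = λ² - 11 - 14 = 196 - 25 ≡ 0; y = λ·(11 - 0) - 4 ≡ 17. → (0, 17)

(0, 17)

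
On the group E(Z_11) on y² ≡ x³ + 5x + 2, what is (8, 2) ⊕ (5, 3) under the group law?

(8, 2) + (5, 3). λ = (3 - 2)/(5 - 8) ≡ 1/8 mod 11. 8⁻¹ ≡ 7 (mod 11), so λ ≡ 7.
  x = λ² - 8 - 5 = 49 - 13 ≡ 3; y = λ·(8 - 3) - 2 ≡ 0. → (3, 0)

(3, 0)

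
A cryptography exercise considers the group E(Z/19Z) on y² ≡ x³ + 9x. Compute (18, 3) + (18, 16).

O

The two points share x = 18 and their y-coordinates satisfy 3 + 16 ≡ 0 (mod 19), so they are inverses. Their sum is O.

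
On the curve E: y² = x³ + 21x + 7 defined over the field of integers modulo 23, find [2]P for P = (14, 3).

tangent at (14, 3): λ = (3·14² + 21)/(2·3) ≡ 11/6. 6⁻¹ ≡ 4 (mod 23), so λ ≡ 11·4 ≡ 21.
  x = λ² - 14 - 14 = 441 - 28 ≡ 22; y = λ·(14 - 22) - 3 ≡ 13. → (22, 13)

(22, 13)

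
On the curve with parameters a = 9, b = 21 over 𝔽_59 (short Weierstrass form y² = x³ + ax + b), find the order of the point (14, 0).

2

2P: (14, 0) + (14, 0): same x and y₁ ≡ -y₂, so the sum is O.
2P = O, so the order is 2.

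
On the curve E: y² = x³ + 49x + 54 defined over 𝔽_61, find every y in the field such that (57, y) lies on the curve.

none

x³ + 49x + 54 = 188040 ≡ 38 (mod 61).
38 is a non-residue mod 61; no y exists.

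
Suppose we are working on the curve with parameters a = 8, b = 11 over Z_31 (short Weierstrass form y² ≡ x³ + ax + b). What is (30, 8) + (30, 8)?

tangent at (30, 8): λ = (3·30² + 8)/(2·8) ≡ 11/16. 16⁻¹ ≡ 2 (mod 31), so λ ≡ 11·2 ≡ 22.
  x = λ² - 30 - 30 = 484 - 60 ≡ 21; y = λ·(30 - 21) - 8 ≡ 4. → (21, 4)

(21, 4)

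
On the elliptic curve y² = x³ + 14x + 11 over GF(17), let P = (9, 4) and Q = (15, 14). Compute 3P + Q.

(9, 4)

First 3P:
Repeated addition: build up to 3P.
2P: tangent at (9, 4): λ = (3·9² + 14)/(2·4) ≡ 2/8. 8⁻¹ ≡ 15 (mod 17) since 8·15 = 120 ≡ 1, so λ ≡ 2·15 ≡ 13.
  x = λ² - 9 - 9 = 169 - 18 ≡ 15; y = λ·(9 - 15) - 4 ≡ 3. → (15, 3)
3P: (15, 3) + (9, 4). λ = (4 - 3)/(9 - 15) ≡ 1/11 mod 17. 11⁻¹ ≡ 14 (mod 17), so λ ≡ 14.
  x = λ² - 15 - 9 = 196 - 24 ≡ 2; y = λ·(15 - 2) - 3 ≡ 9. → (2, 9)
3P = (2, 9).
Finally 3P + Q:
(2, 9) + (15, 14). λ = (14 - 9)/(15 - 2) ≡ 5/13 mod 17. 13⁻¹ ≡ 4 (mod 17), so λ ≡ 3.
  x = λ² - 2 - 15 = 9 - 17 ≡ 9; y = λ·(2 - 9) - 9 ≡ 4. → (9, 4)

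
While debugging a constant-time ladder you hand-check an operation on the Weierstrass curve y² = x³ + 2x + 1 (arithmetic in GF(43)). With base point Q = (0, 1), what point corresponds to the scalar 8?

Double-and-add on 8 = (1000)₂. Start with Q = (0, 1) for the leading 1-bit.
double: tangent at (0, 1): λ = (3·0² + 2)/(2·1) ≡ 2/2. 2⁻¹ ≡ 22 (mod 43), so λ ≡ 2·22 ≡ 1.
  x = λ² - 0 - 0 = 1 - 0 ≡ 1; y = λ·(0 - 1) - 1 ≡ 41. → (1, 41)
double: tangent at (1, 41): λ = (3·1² + 2)/(2·41) ≡ 5/39. 39⁻¹ ≡ 32 (mod 43) since 39·32 = 1248 ≡ 1, so λ ≡ 5·32 ≡ 31.
  x = λ² - 1 - 1 = 961 - 2 ≡ 13; y = λ·(1 - 13) - 41 ≡ 17. → (13, 17)
double: tangent at (13, 17): λ = (3·13² + 2)/(2·17) ≡ 36/34. 34⁻¹ ≡ 19 (mod 43) since 34·19 = 646 ≡ 1, so λ ≡ 36·19 ≡ 39.
  x = λ² - 13 - 13 = 1521 - 26 ≡ 33; y = λ·(13 - 33) - 17 ≡ 20. → (33, 20)

(33, 20)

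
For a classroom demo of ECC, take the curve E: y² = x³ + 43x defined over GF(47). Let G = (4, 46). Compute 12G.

O

Repeated addition: build up to 12G.
2G: tangent at (4, 46): λ = (3·4² + 43)/(2·46) ≡ 44/45. 45⁻¹ ≡ 23 (mod 47) since 45·23 = 1035 ≡ 1, so λ ≡ 44·23 ≡ 25.
  x = λ² - 4 - 4 = 625 - 8 ≡ 6; y = λ·(4 - 6) - 46 ≡ 45. → (6, 45)
3G: (6, 45) + (4, 46). λ = (46 - 45)/(4 - 6) ≡ 1/45 mod 47. 45⁻¹ ≡ 23 (mod 47), so λ ≡ 23.
  x = λ² - 6 - 4 = 529 - 10 ≡ 2; y = λ·(6 - 2) - 45 ≡ 0. → (2, 0)
4G: (2, 0) + (4, 46). λ = (46 - 0)/(4 - 2) ≡ 46/2 mod 47. 2⁻¹ ≡ 24 (mod 47) since 2·24 = 48 ≡ 1, so λ ≡ 23.
  x = λ² - 2 - 4 = 529 - 6 ≡ 6; y = λ·(2 - 6) - 0 ≡ 2. → (6, 2)
5G: (6, 2) + (4, 46). λ = (46 - 2)/(4 - 6) ≡ 44/45 mod 47. 45⁻¹ ≡ 23 (mod 47) since 45·23 = 1035 ≡ 1, so λ ≡ 25.
  x = λ² - 6 - 4 = 625 - 10 ≡ 4; y = λ·(6 - 4) - 2 ≡ 1. → (4, 1)
6G: (4, 1) + (4, 46): same x and y₁ ≡ -y₂, so the sum is the point at infinity.
7G: the point at infinity + (4, 46) = (4, 46) (identity).
8G: tangent at (4, 46): λ = (3·4² + 43)/(2·46) ≡ 44/45. 45⁻¹ ≡ 23 (mod 47), so λ ≡ 44·23 ≡ 25.
  x = λ² - 4 - 4 = 625 - 8 ≡ 6; y = λ·(4 - 6) - 46 ≡ 45. → (6, 45)
9G: (6, 45) + (4, 46). λ = (46 - 45)/(4 - 6) ≡ 1/45 mod 47. 45⁻¹ ≡ 23 (mod 47), so λ ≡ 23.
  x = λ² - 6 - 4 = 529 - 10 ≡ 2; y = λ·(6 - 2) - 45 ≡ 0. → (2, 0)
10G: (2, 0) + (4, 46). λ = (46 - 0)/(4 - 2) ≡ 46/2 mod 47. 2⁻¹ ≡ 24 (mod 47), so λ ≡ 23.
  x = λ² - 2 - 4 = 529 - 6 ≡ 6; y = λ·(2 - 6) - 0 ≡ 2. → (6, 2)
11G: (6, 2) + (4, 46). λ = (46 - 2)/(4 - 6) ≡ 44/45 mod 47. 45⁻¹ ≡ 23 (mod 47) since 45·23 = 1035 ≡ 1, so λ ≡ 25.
  x = λ² - 6 - 4 = 625 - 10 ≡ 4; y = λ·(6 - 4) - 2 ≡ 1. → (4, 1)
12G: (4, 1) + (4, 46): same x and y₁ ≡ -y₂, so the sum is the point at infinity.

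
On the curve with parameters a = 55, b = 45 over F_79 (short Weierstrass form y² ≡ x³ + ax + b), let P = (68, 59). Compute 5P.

(7, 33)

Double-and-add on 5 = (101)₂. Start with P = (68, 59) for the leading 1-bit.
double: tangent at (68, 59): λ = (3·68² + 55)/(2·59) ≡ 23/39. 39⁻¹ ≡ 77 (mod 79), so λ ≡ 23·77 ≡ 33.
  x = λ² - 68 - 68 = 1089 - 136 ≡ 5; y = λ·(68 - 5) - 59 ≡ 45. → (5, 45)
double: tangent at (5, 45): λ = (3·5² + 55)/(2·45) ≡ 51/11. 11⁻¹ ≡ 36 (mod 79) since 11·36 = 396 ≡ 1, so λ ≡ 51·36 ≡ 19.
  x = λ² - 5 - 5 = 361 - 10 ≡ 35; y = λ·(5 - 35) - 45 ≡ 17. → (35, 17)
add P: (35, 17) + (68, 59). λ = (59 - 17)/(68 - 35) ≡ 42/33 mod 79. 33⁻¹ ≡ 12 (mod 79), so λ ≡ 30.
  x = λ² - 35 - 68 = 900 - 103 ≡ 7; y = λ·(35 - 7) - 17 ≡ 33. → (7, 33)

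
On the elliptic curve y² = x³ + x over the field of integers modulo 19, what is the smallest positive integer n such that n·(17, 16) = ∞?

2P: tangent at (17, 16): λ = (3·17² + 1)/(2·16) ≡ 13/13. 13⁻¹ ≡ 3 (mod 19), so λ ≡ 13·3 ≡ 1.
  x = λ² - 17 - 17 = 1 - 34 ≡ 5; y = λ·(17 - 5) - 16 ≡ 15. → (5, 15)
3P: (5, 15) + (17, 16). λ = (16 - 15)/(17 - 5) ≡ 1/12 mod 19. 12⁻¹ ≡ 8 (mod 19) since 12·8 = 96 ≡ 1, so λ ≡ 8.
  x = λ² - 5 - 17 = 64 - 22 ≡ 4; y = λ·(5 - 4) - 15 ≡ 12. → (4, 12)
4P: (4, 12) + (17, 16). λ = (16 - 12)/(17 - 4) ≡ 4/13 mod 19. 13⁻¹ ≡ 3 (mod 19), so λ ≡ 12.
  x = λ² - 4 - 17 = 144 - 21 ≡ 9; y = λ·(4 - 9) - 12 ≡ 4. → (9, 4)
5P: (9, 4) + (17, 16). λ = (16 - 4)/(17 - 9) ≡ 12/8 mod 19. 8⁻¹ ≡ 12 (mod 19), so λ ≡ 11.
  x = λ² - 9 - 17 = 121 - 26 ≡ 0; y = λ·(9 - 0) - 4 ≡ 0. → (0, 0)
6P: (0, 0) + (17, 16). λ = (16 - 0)/(17 - 0) ≡ 16/17 mod 19. 17⁻¹ ≡ 9 (mod 19), so λ ≡ 11.
  x = λ² - 0 - 17 = 121 - 17 ≡ 9; y = λ·(0 - 9) - 0 ≡ 15. → (9, 15)
7P: (9, 15) + (17, 16). λ = (16 - 15)/(17 - 9) ≡ 1/8 mod 19. 8⁻¹ ≡ 12 (mod 19), so λ ≡ 12.
  x = λ² - 9 - 17 = 144 - 26 ≡ 4; y = λ·(9 - 4) - 15 ≡ 7. → (4, 7)
8P: (4, 7) + (17, 16). λ = (16 - 7)/(17 - 4) ≡ 9/13 mod 19. 13⁻¹ ≡ 3 (mod 19), so λ ≡ 8.
  x = λ² - 4 - 17 = 64 - 21 ≡ 5; y = λ·(4 - 5) - 7 ≡ 4. → (5, 4)
9P: (5, 4) + (17, 16). λ = (16 - 4)/(17 - 5) ≡ 12/12 mod 19. 12⁻¹ ≡ 8 (mod 19) since 12·8 = 96 ≡ 1, so λ ≡ 1.
  x = λ² - 5 - 17 = 1 - 22 ≡ 17; y = λ·(5 - 17) - 4 ≡ 3. → (17, 3)
10P: (17, 3) + (17, 16): same x and y₁ ≡ -y₂, so the sum is ∞.
10P = ∞, so the order is 10.

10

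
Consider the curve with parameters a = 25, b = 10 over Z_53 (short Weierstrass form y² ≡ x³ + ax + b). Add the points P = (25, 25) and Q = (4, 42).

(25, 25) + (4, 42). λ = (42 - 25)/(4 - 25) ≡ 17/32 mod 53. 32⁻¹ ≡ 5 (mod 53) since 32·5 = 160 ≡ 1, so λ ≡ 32.
  x = λ² - 25 - 4 = 1024 - 29 ≡ 41; y = λ·(25 - 41) - 25 ≡ 46. → (41, 46)

(41, 46)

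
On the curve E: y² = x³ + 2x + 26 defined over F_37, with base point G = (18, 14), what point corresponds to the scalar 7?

Double-and-add on 7 = (111)₂. Start with G = (18, 14) for the leading 1-bit.
double: tangent at (18, 14): λ = (3·18² + 2)/(2·14) ≡ 12/28. 28⁻¹ ≡ 4 (mod 37) since 28·4 = 112 ≡ 1, so λ ≡ 12·4 ≡ 11.
  x = λ² - 18 - 18 = 121 - 36 ≡ 11; y = λ·(18 - 11) - 14 ≡ 26. → (11, 26)
add G: (11, 26) + (18, 14). λ = (14 - 26)/(18 - 11) ≡ 25/7 mod 37. 7⁻¹ ≡ 16 (mod 37), so λ ≡ 30.
  x = λ² - 11 - 18 = 900 - 29 ≡ 20; y = λ·(11 - 20) - 26 ≡ 0. → (20, 0)
double: (20, 0) + (20, 0): same x and y₁ ≡ -y₂, so the sum is O.
add G: O + (18, 14) = (18, 14) (identity).

(18, 14)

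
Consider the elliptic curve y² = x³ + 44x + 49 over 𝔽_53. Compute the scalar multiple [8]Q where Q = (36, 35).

(52, 2)

Double-and-add on 8 = (1000)₂. Start with Q = (36, 35) for the leading 1-bit.
double: tangent at (36, 35): λ = (3·36² + 44)/(2·35) ≡ 10/17. 17⁻¹ ≡ 25 (mod 53) since 17·25 = 425 ≡ 1, so λ ≡ 10·25 ≡ 38.
  x = λ² - 36 - 36 = 1444 - 72 ≡ 47; y = λ·(36 - 47) - 35 ≡ 24. → (47, 24)
double: tangent at (47, 24): λ = (3·47² + 44)/(2·24) ≡ 46/48. 48⁻¹ ≡ 21 (mod 53), so λ ≡ 46·21 ≡ 12.
  x = λ² - 47 - 47 = 144 - 94 ≡ 50; y = λ·(47 - 50) - 24 ≡ 46. → (50, 46)
double: tangent at (50, 46): λ = (3·50² + 44)/(2·46) ≡ 18/39. 39⁻¹ ≡ 34 (mod 53), so λ ≡ 18·34 ≡ 29.
  x = λ² - 50 - 50 = 841 - 100 ≡ 52; y = λ·(50 - 52) - 46 ≡ 2. → (52, 2)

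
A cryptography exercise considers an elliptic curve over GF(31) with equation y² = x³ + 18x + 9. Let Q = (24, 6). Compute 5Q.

(23, 29)

Repeated addition: build up to 5Q.
2Q: tangent at (24, 6): λ = (3·24² + 18)/(2·6) ≡ 10/12. 12⁻¹ ≡ 13 (mod 31), so λ ≡ 10·13 ≡ 6.
  x = λ² - 24 - 24 = 36 - 48 ≡ 19; y = λ·(24 - 19) - 6 ≡ 24. → (19, 24)
3Q: (19, 24) + (24, 6). λ = (6 - 24)/(24 - 19) ≡ 13/5 mod 31. 5⁻¹ ≡ 25 (mod 31), so λ ≡ 15.
  x = λ² - 19 - 24 = 225 - 43 ≡ 27; y = λ·(19 - 27) - 24 ≡ 11. → (27, 11)
4Q: (27, 11) + (24, 6). λ = (6 - 11)/(24 - 27) ≡ 26/28 mod 31. 28⁻¹ ≡ 10 (mod 31) since 28·10 = 280 ≡ 1, so λ ≡ 12.
  x = λ² - 27 - 24 = 144 - 51 ≡ 0; y = λ·(27 - 0) - 11 ≡ 3. → (0, 3)
5Q: (0, 3) + (24, 6). λ = (6 - 3)/(24 - 0) ≡ 3/24 mod 31. 24⁻¹ ≡ 22 (mod 31) since 24·22 = 528 ≡ 1, so λ ≡ 4.
  x = λ² - 0 - 24 = 16 - 24 ≡ 23; y = λ·(0 - 23) - 3 ≡ 29. → (23, 29)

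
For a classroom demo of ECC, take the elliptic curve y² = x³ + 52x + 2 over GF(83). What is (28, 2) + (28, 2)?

(12, 69)

tangent at (28, 2): λ = (3·28² + 52)/(2·2) ≡ 80/4. 4⁻¹ ≡ 21 (mod 83), so λ ≡ 80·21 ≡ 20.
  x = λ² - 28 - 28 = 400 - 56 ≡ 12; y = λ·(28 - 12) - 2 ≡ 69. → (12, 69)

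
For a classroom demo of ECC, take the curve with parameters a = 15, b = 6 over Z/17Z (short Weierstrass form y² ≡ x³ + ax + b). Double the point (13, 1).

(10, 0)

tangent at (13, 1): λ = (3·13² + 15)/(2·1) ≡ 12/2. 2⁻¹ ≡ 9 (mod 17), so λ ≡ 12·9 ≡ 6.
  x = λ² - 13 - 13 = 36 - 26 ≡ 10; y = λ·(13 - 10) - 1 ≡ 0. → (10, 0)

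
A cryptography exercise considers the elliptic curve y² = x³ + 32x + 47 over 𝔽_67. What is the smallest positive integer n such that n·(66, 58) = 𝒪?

8

2P: tangent at (66, 58): λ = (3·66² + 32)/(2·58) ≡ 35/49. 49⁻¹ ≡ 26 (mod 67), so λ ≡ 35·26 ≡ 39.
  x = λ² - 66 - 66 = 1521 - 132 ≡ 49; y = λ·(66 - 49) - 58 ≡ 2. → (49, 2)
3P: (49, 2) + (66, 58). λ = (58 - 2)/(66 - 49) ≡ 56/17 mod 67. 17⁻¹ ≡ 4 (mod 67), so λ ≡ 23.
  x = λ² - 49 - 66 = 529 - 115 ≡ 12; y = λ·(49 - 12) - 2 ≡ 45. → (12, 45)
4P: (12, 45) + (66, 58). λ = (58 - 45)/(66 - 12) ≡ 13/54 mod 67. 54⁻¹ ≡ 36 (mod 67), so λ ≡ 66.
  x = λ² - 12 - 66 = 4356 - 78 ≡ 57; y = λ·(12 - 57) - 45 ≡ 0. → (57, 0)
5P: (57, 0) + (66, 58). λ = (58 - 0)/(66 - 57) ≡ 58/9 mod 67. 9⁻¹ ≡ 15 (mod 67), so λ ≡ 66.
  x = λ² - 57 - 66 = 4356 - 123 ≡ 12; y = λ·(57 - 12) - 0 ≡ 22. → (12, 22)
6P: (12, 22) + (66, 58). λ = (58 - 22)/(66 - 12) ≡ 36/54 mod 67. 54⁻¹ ≡ 36 (mod 67), so λ ≡ 23.
  x = λ² - 12 - 66 = 529 - 78 ≡ 49; y = λ·(12 - 49) - 22 ≡ 65. → (49, 65)
7P: (49, 65) + (66, 58). λ = (58 - 65)/(66 - 49) ≡ 60/17 mod 67. 17⁻¹ ≡ 4 (mod 67), so λ ≡ 39.
  x = λ² - 49 - 66 = 1521 - 115 ≡ 66; y = λ·(49 - 66) - 65 ≡ 9. → (66, 9)
8P: (66, 9) + (66, 58): same x and y₁ ≡ -y₂, so the sum is 𝒪.
8P = 𝒪, so the order is 8.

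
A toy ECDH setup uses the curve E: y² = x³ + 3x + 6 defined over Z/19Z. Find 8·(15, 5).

(13, 0)

Write G = (15, 5).
Double-and-add on 8 = (1000)₂. Start with G = (15, 5) for the leading 1-bit.
double: tangent at (15, 5): λ = (3·15² + 3)/(2·5) ≡ 13/10. 10⁻¹ ≡ 2 (mod 19), so λ ≡ 13·2 ≡ 7.
  x = λ² - 15 - 15 = 49 - 30 ≡ 0; y = λ·(15 - 0) - 5 ≡ 5. → (0, 5)
double: tangent at (0, 5): λ = (3·0² + 3)/(2·5) ≡ 3/10. 10⁻¹ ≡ 2 (mod 19), so λ ≡ 3·2 ≡ 6.
  x = λ² - 0 - 0 = 36 - 0 ≡ 17; y = λ·(0 - 17) - 5 ≡ 7. → (17, 7)
double: tangent at (17, 7): λ = (3·17² + 3)/(2·7) ≡ 15/14. 14⁻¹ ≡ 15 (mod 19), so λ ≡ 15·15 ≡ 16.
  x = λ² - 17 - 17 = 256 - 34 ≡ 13; y = λ·(17 - 13) - 7 ≡ 0. → (13, 0)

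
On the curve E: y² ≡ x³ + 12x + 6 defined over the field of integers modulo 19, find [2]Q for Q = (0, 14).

(6, 16)

tangent at (0, 14): λ = (3·0² + 12)/(2·14) ≡ 12/9. 9⁻¹ ≡ 17 (mod 19), so λ ≡ 12·17 ≡ 14.
  x = λ² - 0 - 0 = 196 - 0 ≡ 6; y = λ·(0 - 6) - 14 ≡ 16. → (6, 16)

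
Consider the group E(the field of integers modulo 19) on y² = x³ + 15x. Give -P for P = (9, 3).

(9, 16)

-(9, 3) = (9, -3 mod 19) = (9, 16).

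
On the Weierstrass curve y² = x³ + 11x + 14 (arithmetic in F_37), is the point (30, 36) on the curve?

yes

y² = 36² ≡ 1; x³ + 11x + 14 = 27344 ≡ 1 (mod 37). 1 = 1.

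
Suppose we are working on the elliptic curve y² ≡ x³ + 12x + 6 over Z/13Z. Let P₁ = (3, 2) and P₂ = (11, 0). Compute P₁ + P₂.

(3, 2) + (11, 0). λ = (0 - 2)/(11 - 3) ≡ 11/8 mod 13. 8⁻¹ ≡ 5 (mod 13) since 8·5 = 40 ≡ 1, so λ ≡ 3.
  x = λ² - 3 - 11 = 9 - 14 ≡ 8; y = λ·(3 - 8) - 2 ≡ 9. → (8, 9)

(8, 9)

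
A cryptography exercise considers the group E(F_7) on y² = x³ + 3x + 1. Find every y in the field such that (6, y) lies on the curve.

2, 5

x³ + 3x + 1 = 235 ≡ 4 (mod 7).
Square roots of 4 mod 7: 2 and 5 (since 2² = 4 ≡ 4).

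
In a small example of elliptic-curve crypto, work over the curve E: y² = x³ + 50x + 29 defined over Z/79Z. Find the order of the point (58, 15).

4

2P: tangent at (58, 15): λ = (3·58² + 50)/(2·15) ≡ 30/30. 30⁻¹ ≡ 29 (mod 79), so λ ≡ 30·29 ≡ 1.
  x = λ² - 58 - 58 = 1 - 116 ≡ 43; y = λ·(58 - 43) - 15 ≡ 0. → (43, 0)
3P: (43, 0) + (58, 15). λ = (15 - 0)/(58 - 43) ≡ 15/15 mod 79. 15⁻¹ ≡ 58 (mod 79), so λ ≡ 1.
  x = λ² - 43 - 58 = 1 - 101 ≡ 58; y = λ·(43 - 58) - 0 ≡ 64. → (58, 64)
4P: (58, 64) + (58, 15): same x and y₁ ≡ -y₂, so the sum is 𝒪.
4P = 𝒪, so the order is 4.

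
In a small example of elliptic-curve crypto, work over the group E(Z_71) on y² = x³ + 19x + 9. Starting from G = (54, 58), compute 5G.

Repeated addition: build up to 5G.
2G: tangent at (54, 58): λ = (3·54² + 19)/(2·58) ≡ 34/45. 45⁻¹ ≡ 30 (mod 71), so λ ≡ 34·30 ≡ 26.
  x = λ² - 54 - 54 = 676 - 108 ≡ 0; y = λ·(54 - 0) - 58 ≡ 68. → (0, 68)
3G: (0, 68) + (54, 58). λ = (58 - 68)/(54 - 0) ≡ 61/54 mod 71. 54⁻¹ ≡ 25 (mod 71) since 54·25 = 1350 ≡ 1, so λ ≡ 34.
  x = λ² - 0 - 54 = 1156 - 54 ≡ 37; y = λ·(0 - 37) - 68 ≡ 23. → (37, 23)
4G: (37, 23) + (54, 58). λ = (58 - 23)/(54 - 37) ≡ 35/17 mod 71. 17⁻¹ ≡ 46 (mod 71), so λ ≡ 48.
  x = λ² - 37 - 54 = 2304 - 91 ≡ 12; y = λ·(37 - 12) - 23 ≡ 41. → (12, 41)
5G: (12, 41) + (54, 58). λ = (58 - 41)/(54 - 12) ≡ 17/42 mod 71. 42⁻¹ ≡ 22 (mod 71), so λ ≡ 19.
  x = λ² - 12 - 54 = 361 - 66 ≡ 11; y = λ·(12 - 11) - 41 ≡ 49. → (11, 49)

(11, 49)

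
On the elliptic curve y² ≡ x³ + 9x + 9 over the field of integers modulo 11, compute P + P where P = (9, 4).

tangent at (9, 4): λ = (3·9² + 9)/(2·4) ≡ 10/8. 8⁻¹ ≡ 7 (mod 11), so λ ≡ 10·7 ≡ 4.
  x = λ² - 9 - 9 = 16 - 18 ≡ 9; y = λ·(9 - 9) - 4 ≡ 7. → (9, 7)

(9, 7)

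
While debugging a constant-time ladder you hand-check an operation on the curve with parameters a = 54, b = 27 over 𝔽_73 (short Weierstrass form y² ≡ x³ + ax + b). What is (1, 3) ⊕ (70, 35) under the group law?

(1, 3) + (70, 35). λ = (35 - 3)/(70 - 1) ≡ 32/69 mod 73. 69⁻¹ ≡ 18 (mod 73) since 69·18 = 1242 ≡ 1, so λ ≡ 65.
  x = λ² - 1 - 70 = 4225 - 71 ≡ 66; y = λ·(1 - 66) - 3 ≡ 6. → (66, 6)

(66, 6)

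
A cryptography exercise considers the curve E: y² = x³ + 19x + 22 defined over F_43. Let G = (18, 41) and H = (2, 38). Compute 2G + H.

(20, 24)

First 2G:
Repeated addition: build up to 2G.
2G: tangent at (18, 41): λ = (3·18² + 19)/(2·41) ≡ 2/39. 39⁻¹ ≡ 32 (mod 43), so λ ≡ 2·32 ≡ 21.
  x = λ² - 18 - 18 = 441 - 36 ≡ 18; y = λ·(18 - 18) - 41 ≡ 2. → (18, 2)
2G = (18, 2).
Finally 2G + H:
(18, 2) + (2, 38). λ = (38 - 2)/(2 - 18) ≡ 36/27 mod 43. 27⁻¹ ≡ 8 (mod 43) since 27·8 = 216 ≡ 1, so λ ≡ 30.
  x = λ² - 18 - 2 = 900 - 20 ≡ 20; y = λ·(18 - 20) - 2 ≡ 24. → (20, 24)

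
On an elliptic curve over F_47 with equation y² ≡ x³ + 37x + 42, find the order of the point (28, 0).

2P: (28, 0) + (28, 0): same x and y₁ ≡ -y₂, so the sum is O.
2P = O, so the order is 2.

2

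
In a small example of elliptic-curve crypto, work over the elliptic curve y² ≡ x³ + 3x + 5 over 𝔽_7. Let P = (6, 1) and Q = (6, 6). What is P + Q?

The two points share x = 6 and their y-coordinates satisfy 1 + 6 ≡ 0 (mod 7), so they are inverses. Their sum is O.

O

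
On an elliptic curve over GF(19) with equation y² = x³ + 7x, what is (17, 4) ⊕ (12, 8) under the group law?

(18, 12)

(17, 4) + (12, 8). λ = (8 - 4)/(12 - 17) ≡ 4/14 mod 19. 14⁻¹ ≡ 15 (mod 19) since 14·15 = 210 ≡ 1, so λ ≡ 3.
  x = λ² - 17 - 12 = 9 - 29 ≡ 18; y = λ·(17 - 18) - 4 ≡ 12. → (18, 12)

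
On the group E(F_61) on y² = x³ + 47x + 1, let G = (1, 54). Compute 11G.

(48, 50)

Double-and-add on 11 = (1011)₂. Start with G = (1, 54) for the leading 1-bit.
double: tangent at (1, 54): λ = (3·1² + 47)/(2·54) ≡ 50/47. 47⁻¹ ≡ 13 (mod 61), so λ ≡ 50·13 ≡ 40.
  x = λ² - 1 - 1 = 1600 - 2 ≡ 12; y = λ·(1 - 12) - 54 ≡ 55. → (12, 55)
double: tangent at (12, 55): λ = (3·12² + 47)/(2·55) ≡ 52/49. 49⁻¹ ≡ 5 (mod 61) since 49·5 = 245 ≡ 1, so λ ≡ 52·5 ≡ 16.
  x = λ² - 12 - 12 = 256 - 24 ≡ 49; y = λ·(12 - 49) - 55 ≡ 24. → (49, 24)
add G: (49, 24) + (1, 54). λ = (54 - 24)/(1 - 49) ≡ 30/13 mod 61. 13⁻¹ ≡ 47 (mod 61), so λ ≡ 7.
  x = λ² - 49 - 1 = 49 - 50 ≡ 60; y = λ·(49 - 60) - 24 ≡ 21. → (60, 21)
double: tangent at (60, 21): λ = (3·60² + 47)/(2·21) ≡ 50/42. 42⁻¹ ≡ 16 (mod 61), so λ ≡ 50·16 ≡ 7.
  x = λ² - 60 - 60 = 49 - 120 ≡ 51; y = λ·(60 - 51) - 21 ≡ 42. → (51, 42)
add G: (51, 42) + (1, 54). λ = (54 - 42)/(1 - 51) ≡ 12/11 mod 61. 11⁻¹ ≡ 50 (mod 61), so λ ≡ 51.
  x = λ² - 51 - 1 = 2601 - 52 ≡ 48; y = λ·(51 - 48) - 42 ≡ 50. → (48, 50)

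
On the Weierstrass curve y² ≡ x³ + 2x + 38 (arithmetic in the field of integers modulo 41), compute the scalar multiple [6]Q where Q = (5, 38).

Double-and-add on 6 = (110)₂. Start with Q = (5, 38) for the leading 1-bit.
double: tangent at (5, 38): λ = (3·5² + 2)/(2·38) ≡ 36/35. 35⁻¹ ≡ 34 (mod 41), so λ ≡ 36·34 ≡ 35.
  x = λ² - 5 - 5 = 1225 - 10 ≡ 26; y = λ·(5 - 26) - 38 ≡ 6. → (26, 6)
add Q: (26, 6) + (5, 38). λ = (38 - 6)/(5 - 26) ≡ 32/20 mod 41. 20⁻¹ ≡ 39 (mod 41) since 20·39 = 780 ≡ 1, so λ ≡ 18.
  x = λ² - 26 - 5 = 324 - 31 ≡ 6; y = λ·(26 - 6) - 6 ≡ 26. → (6, 26)
double: tangent at (6, 26): λ = (3·6² + 2)/(2·26) ≡ 28/11. 11⁻¹ ≡ 15 (mod 41), so λ ≡ 28·15 ≡ 10.
  x = λ² - 6 - 6 = 100 - 12 ≡ 6; y = λ·(6 - 6) - 26 ≡ 15. → (6, 15)

(6, 15)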